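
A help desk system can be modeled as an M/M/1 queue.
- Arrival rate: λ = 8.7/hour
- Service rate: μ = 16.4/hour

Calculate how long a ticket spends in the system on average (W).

First, compute utilization: ρ = λ/μ = 8.7/16.4 = 0.5305
For M/M/1: W = 1/(μ-λ)
W = 1/(16.4-8.7) = 1/7.70
W = 0.1299 hours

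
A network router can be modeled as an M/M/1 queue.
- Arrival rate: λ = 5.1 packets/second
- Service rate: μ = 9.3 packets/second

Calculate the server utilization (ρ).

Server utilization: ρ = λ/μ
ρ = 5.1/9.3 = 0.5484
The server is busy 54.84% of the time.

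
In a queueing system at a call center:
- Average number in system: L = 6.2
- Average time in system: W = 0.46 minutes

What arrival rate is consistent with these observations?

Little's Law: L = λW, so λ = L/W
λ = 6.2/0.46 = 13.4783 calls/minute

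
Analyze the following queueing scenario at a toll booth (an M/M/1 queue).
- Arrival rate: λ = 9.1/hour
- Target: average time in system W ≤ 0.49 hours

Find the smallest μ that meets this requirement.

For M/M/1: W = 1/(μ-λ)
Need W ≤ 0.49, so 1/(μ-λ) ≤ 0.49
μ - λ ≥ 1/0.49 = 2.0408
μ ≥ 9.1 + 2.0408 = 11.1408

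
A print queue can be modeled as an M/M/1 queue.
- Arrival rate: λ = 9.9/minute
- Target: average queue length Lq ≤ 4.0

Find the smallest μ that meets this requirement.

For M/M/1: Lq = λ²/(μ(μ-λ))
Need Lq ≤ 4.0, i.e. μ(μ-λ) ≥ λ²/4.0
μ² - 9.9μ - 98.01/4.0 ≥ 0  →  μ² - 9.9μ - 24.5025 ≥ 0
Quadratic formula (positive root): μ = [λ + √(λ² + 4×24.5025)]/2
Discriminant: 98.01 + 4×24.5025 = 196.0200, √196.0200 = 14.0007
μ ≥ (9.9 + 14.0007)/2 = 11.9504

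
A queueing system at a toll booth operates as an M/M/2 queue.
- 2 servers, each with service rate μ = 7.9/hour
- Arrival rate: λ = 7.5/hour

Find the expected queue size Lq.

Traffic intensity: ρ = λ/(cμ) = 7.5/(2×7.9) = 0.4747
Since ρ = 0.4747 < 1, system is stable.
Offered load a = λ/μ = cρ = 7.5/7.9 = 0.9494
P₀ = [ Σₙ₌₀^1 aⁿ/n! + a^2/(2!(1-ρ)) ]⁻¹
Σ = a^0/0! + a^1/1! = 1.0000 + 0.9494 = 1.9494
a^2/(2!(1-ρ)) = 0.9013/(2 × 0.5253) = 0.8579
P₀ = 1/(1.9494 + 0.8579) = 0.3562
Lq = P₀·a^2·ρ / (2!(1-ρ)²) = 0.3562 × 0.9013 × 0.4747 / (2 × 0.2760) = 0.2761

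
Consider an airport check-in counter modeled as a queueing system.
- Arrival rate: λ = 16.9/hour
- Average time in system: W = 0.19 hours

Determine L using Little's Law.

Little's Law: L = λW
L = 16.9 × 0.19 = 3.2110 passengers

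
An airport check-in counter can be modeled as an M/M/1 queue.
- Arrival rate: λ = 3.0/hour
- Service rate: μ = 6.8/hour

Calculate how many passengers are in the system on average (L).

ρ = λ/μ = 3.0/6.8 = 0.4412
For M/M/1: L = λ/(μ-λ)
L = 3.0/(6.8-3.0) = 3.0/3.80
L = 0.7895 passengers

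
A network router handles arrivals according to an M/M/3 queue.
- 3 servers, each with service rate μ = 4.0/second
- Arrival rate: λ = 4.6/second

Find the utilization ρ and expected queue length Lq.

Traffic intensity: ρ = λ/(cμ) = 4.6/(3×4.0) = 0.3833
Since ρ = 0.3833 < 1, system is stable.
Offered load a = λ/μ = cρ = 4.6/4.0 = 1.1500
P₀ = [ Σₙ₌₀^2 aⁿ/n! + a^3/(3!(1-ρ)) ]⁻¹
Σ = a^0/0! + a^1/1! + a^2/2! = 1.0000 + 1.1500 + 0.6612 = 2.8112
a^3/(3!(1-ρ)) = 1.5209/(6 × 0.6167) = 0.4110
P₀ = 1/(2.8112 + 0.4110) = 0.3103
Lq = P₀·a^3·ρ / (3!(1-ρ)²) = 0.31034 × 1.5209 × 0.38333 / (6 × 0.38028) = 0.07930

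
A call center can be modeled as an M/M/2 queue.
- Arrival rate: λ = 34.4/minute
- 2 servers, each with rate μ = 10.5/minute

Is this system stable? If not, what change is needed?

Stability requires ρ = λ/(cμ) < 1
ρ = 34.4/(2 × 10.5) = 34.4/21.00 = 1.6381
Since 1.6381 ≥ 1, the system is UNSTABLE.
Need c > λ/μ = 34.4/10.5 = 3.28.
Minimum servers needed: c = 4.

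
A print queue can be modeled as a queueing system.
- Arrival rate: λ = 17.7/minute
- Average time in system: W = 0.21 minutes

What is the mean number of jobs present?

Little's Law: L = λW
L = 17.7 × 0.21 = 3.7170 jobs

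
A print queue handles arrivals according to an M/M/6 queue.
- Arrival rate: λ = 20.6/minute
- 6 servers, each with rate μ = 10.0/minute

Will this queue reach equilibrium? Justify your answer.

Stability requires ρ = λ/(cμ) < 1
ρ = 20.6/(6 × 10.0) = 20.6/60.00 = 0.3433
Since 0.3433 < 1, the system is STABLE.
The servers are busy 34.33% of the time.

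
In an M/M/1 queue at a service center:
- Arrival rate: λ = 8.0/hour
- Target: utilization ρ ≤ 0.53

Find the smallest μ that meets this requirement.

ρ = λ/μ, so μ = λ/ρ
μ ≥ 8.0/0.53 = 15.0943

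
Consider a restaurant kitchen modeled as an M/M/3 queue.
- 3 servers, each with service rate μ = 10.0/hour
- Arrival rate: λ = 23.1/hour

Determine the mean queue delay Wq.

Traffic intensity: ρ = λ/(cμ) = 23.1/(3×10.0) = 0.7700
Since ρ = 0.7700 < 1, system is stable.
Offered load a = λ/μ = cρ = 23.1/10.0 = 2.3100
P₀ = [ Σₙ₌₀^2 aⁿ/n! + a^3/(3!(1-ρ)) ]⁻¹
Σ = a^0/0! + a^1/1! + a^2/2! = 1.00000 + 2.31000 + 2.66805 = 5.9780
a^3/(3!(1-ρ)) = 12.3264/(6 × 0.2300) = 8.9322
P₀ = 1/(5.9780 + 8.9322) = 0.06707
Lq = P₀·a^3·ρ / (3!(1-ρ)²) = 0.06707 × 12.3264 × 0.7700 / (6 × 0.05290) = 2.0056
Wq = Lq/λ = 2.0056/23.1 = 0.08682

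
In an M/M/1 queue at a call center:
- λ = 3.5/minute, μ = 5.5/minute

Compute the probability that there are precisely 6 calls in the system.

ρ = λ/μ = 3.5/5.5 = 0.6364
P(n) = (1-ρ)ρⁿ
P(6) = (1-0.6364) × 0.6364^6
P(6) = 0.3636 × 0.06643
P(6) = 0.02415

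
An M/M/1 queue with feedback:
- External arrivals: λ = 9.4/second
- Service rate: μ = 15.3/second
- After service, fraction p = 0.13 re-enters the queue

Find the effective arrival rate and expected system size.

Effective arrival rate: λ_eff = λ/(1-p) = 9.4/(1-0.13) = 9.4/0.87 = 10.8046
ρ = λ_eff/μ = 10.8046/15.3 = 0.706183
L = ρ/(1-ρ) = 0.706183/(1-0.706183) = 2.4035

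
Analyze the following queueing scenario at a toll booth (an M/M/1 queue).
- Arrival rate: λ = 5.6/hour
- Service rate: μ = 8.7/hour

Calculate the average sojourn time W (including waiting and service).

First, compute utilization: ρ = λ/μ = 5.6/8.7 = 0.6437
For M/M/1: W = 1/(μ-λ)
W = 1/(8.7-5.6) = 1/3.10
W = 0.3226 hours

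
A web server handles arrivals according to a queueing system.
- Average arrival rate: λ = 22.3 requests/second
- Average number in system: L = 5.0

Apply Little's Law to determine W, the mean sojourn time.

Little's Law: L = λW, so W = L/λ
W = 5.0/22.3 = 0.2242 seconds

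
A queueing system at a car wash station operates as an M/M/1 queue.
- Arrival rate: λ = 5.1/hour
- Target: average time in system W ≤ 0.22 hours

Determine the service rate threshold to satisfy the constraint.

For M/M/1: W = 1/(μ-λ)
Need W ≤ 0.22, so 1/(μ-λ) ≤ 0.22
μ - λ ≥ 1/0.22 = 4.5455
μ ≥ 5.1 + 4.5455 = 9.6455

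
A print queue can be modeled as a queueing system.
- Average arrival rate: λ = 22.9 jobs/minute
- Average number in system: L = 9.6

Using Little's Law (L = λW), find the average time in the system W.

Little's Law: L = λW, so W = L/λ
W = 9.6/22.9 = 0.4192 minutes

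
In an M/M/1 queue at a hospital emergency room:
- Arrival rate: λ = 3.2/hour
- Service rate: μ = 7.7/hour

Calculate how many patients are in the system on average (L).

ρ = λ/μ = 3.2/7.7 = 0.4156
For M/M/1: L = λ/(μ-λ)
L = 3.2/(7.7-3.2) = 3.2/4.50
L = 0.7111 patients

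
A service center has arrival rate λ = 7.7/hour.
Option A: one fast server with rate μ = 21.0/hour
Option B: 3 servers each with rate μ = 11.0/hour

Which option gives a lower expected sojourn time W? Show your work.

Option A: single server μ = 21.0 (M/M/1)
  ρ_A = 7.7/21.0 = 0.3667
  W_A = 1/(μ-λ) = 1/(21.0-7.7) = 1/13.30 = 0.07519

Option B: 3 servers μ = 11.0 (M/M/3)
  ρ_B = λ/(cμ) = 7.7/(3×11.0) = 0.2333
  Offered load a = λ/μ = cρ = 7.7/11.0 = 0.7000
  P₀ = [ Σₙ₌₀^2 aⁿ/n! + a^3/(3!(1-ρ)) ]⁻¹
  Σ = a^0/0! + a^1/1! + a^2/2! = 1.0000 + 0.7000 + 0.2450 = 1.9450
  a^3/(3!(1-ρ)) = 0.343000/(6 × 0.766667) = 0.07457
  P₀ = 1/(1.9450 + 0.07457) = 0.4952
  Lq = P₀·a^3·ρ / (3!(1-ρ)²) = 0.4952 × 0.3430 × 0.2333 / (6 × 0.5878) = 0.01124
  Wq_B = Lq/λ = 0.011237/7.7 = 0.001459
  W_B = Wq_B + 1/μ = 0.001459 + 0.09091 = 0.09237

Since W_A = 0.07519 < W_B = 0.09237, Option A (single fast server) has the shorter time in system.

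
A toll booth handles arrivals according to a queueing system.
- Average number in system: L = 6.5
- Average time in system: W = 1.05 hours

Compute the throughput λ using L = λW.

Little's Law: L = λW, so λ = L/W
λ = 6.5/1.05 = 6.1905 vehicles/hour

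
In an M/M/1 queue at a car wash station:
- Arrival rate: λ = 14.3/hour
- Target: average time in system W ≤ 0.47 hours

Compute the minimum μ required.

For M/M/1: W = 1/(μ-λ)
Need W ≤ 0.47, so 1/(μ-λ) ≤ 0.47
μ - λ ≥ 1/0.47 = 2.1277
μ ≥ 14.3 + 2.1277 = 16.4277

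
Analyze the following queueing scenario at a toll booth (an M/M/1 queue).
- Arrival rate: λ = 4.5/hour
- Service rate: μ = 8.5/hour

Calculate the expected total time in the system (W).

First, compute utilization: ρ = λ/μ = 4.5/8.5 = 0.5294
For M/M/1: W = 1/(μ-λ)
W = 1/(8.5-4.5) = 1/4.00
W = 0.2500 hours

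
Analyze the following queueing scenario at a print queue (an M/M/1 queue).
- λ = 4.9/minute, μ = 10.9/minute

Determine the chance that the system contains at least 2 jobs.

ρ = λ/μ = 4.9/10.9 = 0.4495
P(N ≥ n) = ρⁿ
P(N ≥ 2) = 0.4495^2
P(N ≥ 2) = 0.2021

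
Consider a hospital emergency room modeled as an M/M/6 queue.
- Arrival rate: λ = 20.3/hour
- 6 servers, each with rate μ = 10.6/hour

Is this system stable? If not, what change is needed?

Stability requires ρ = λ/(cμ) < 1
ρ = 20.3/(6 × 10.6) = 20.3/63.60 = 0.3192
Since 0.3192 < 1, the system is STABLE.
The servers are busy 31.92% of the time.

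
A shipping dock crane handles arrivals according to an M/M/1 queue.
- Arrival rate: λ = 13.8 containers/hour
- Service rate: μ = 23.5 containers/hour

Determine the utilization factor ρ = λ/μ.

Server utilization: ρ = λ/μ
ρ = 13.8/23.5 = 0.5872
The server is busy 58.72% of the time.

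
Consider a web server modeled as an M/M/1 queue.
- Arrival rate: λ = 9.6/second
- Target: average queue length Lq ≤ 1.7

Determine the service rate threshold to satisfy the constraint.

For M/M/1: Lq = λ²/(μ(μ-λ))
Need Lq ≤ 1.7, i.e. μ(μ-λ) ≥ λ²/1.7
μ² - 9.6μ - 92.16/1.7 ≥ 0  →  μ² - 9.6μ - 54.211765 ≥ 0
Quadratic formula (positive root): μ = [λ + √(λ² + 4×54.211765)]/2
Discriminant: 92.16 + 4×54.211765 = 309.0071, √309.0071 = 17.5786
μ ≥ (9.6 + 17.5786)/2 = 13.5893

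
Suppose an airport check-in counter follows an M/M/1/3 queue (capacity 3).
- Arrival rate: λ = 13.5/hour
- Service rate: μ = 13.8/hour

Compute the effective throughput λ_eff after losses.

ρ = λ/μ = 13.5/13.8 = 0.97826
P₀ = (1-ρ)/(1-ρ^(K+1)) = (1-0.97826)/(1-0.97826^4) = 0.02174/0.08417 = 0.2583
P_K = P₀×ρ^K = 0.2583 × 0.97826^3 = 0.2583 × 0.9362 = 0.2418
λ_eff = λ(1-P_K) = 13.5 × (1 - 0.24182) = 13.5 × 0.75818 = 10.2354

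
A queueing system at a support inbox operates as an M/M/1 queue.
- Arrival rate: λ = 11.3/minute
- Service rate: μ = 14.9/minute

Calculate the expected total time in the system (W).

First, compute utilization: ρ = λ/μ = 11.3/14.9 = 0.7584
For M/M/1: W = 1/(μ-λ)
W = 1/(14.9-11.3) = 1/3.60
W = 0.2778 minutes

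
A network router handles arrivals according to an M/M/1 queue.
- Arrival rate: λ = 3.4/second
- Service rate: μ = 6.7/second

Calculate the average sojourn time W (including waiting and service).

First, compute utilization: ρ = λ/μ = 3.4/6.7 = 0.5075
For M/M/1: W = 1/(μ-λ)
W = 1/(6.7-3.4) = 1/3.30
W = 0.3030 seconds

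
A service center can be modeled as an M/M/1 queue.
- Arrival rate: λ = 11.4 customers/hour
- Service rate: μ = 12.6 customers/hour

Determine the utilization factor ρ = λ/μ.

Server utilization: ρ = λ/μ
ρ = 11.4/12.6 = 0.9048
The server is busy 90.48% of the time.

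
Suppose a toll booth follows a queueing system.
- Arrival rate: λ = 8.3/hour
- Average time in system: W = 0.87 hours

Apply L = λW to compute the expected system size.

Little's Law: L = λW
L = 8.3 × 0.87 = 7.2210 vehicles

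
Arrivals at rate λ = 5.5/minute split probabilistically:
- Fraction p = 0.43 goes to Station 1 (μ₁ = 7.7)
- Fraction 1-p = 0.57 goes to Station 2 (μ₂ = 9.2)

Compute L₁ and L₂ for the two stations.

Effective rates: λ₁ = 5.5×0.43 = 2.365, λ₂ = 5.5×0.57 = 3.135
Station 1: ρ₁ = 2.365/7.7 = 0.30714, L₁ = ρ₁/(1-ρ₁) = 0.30714/(1-0.30714) = 0.4433
Station 2: ρ₂ = 3.135/9.2 = 0.34076, L₂ = ρ₂/(1-ρ₂) = 0.34076/(1-0.34076) = 0.5169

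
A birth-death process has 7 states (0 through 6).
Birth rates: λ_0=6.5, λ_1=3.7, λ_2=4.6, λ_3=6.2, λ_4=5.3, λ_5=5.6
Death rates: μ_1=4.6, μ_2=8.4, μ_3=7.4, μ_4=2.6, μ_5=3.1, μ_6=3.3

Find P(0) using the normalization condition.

Ratios P(n)/P(0) = (λ₀···λₙ₋₁)/(μ₁···μₙ):
P(1)/P(0) = (6.5)/(4.6) = 1.4130
P(2)/P(0) = (6.5×3.7)/(4.6×8.4) = 0.6224
P(3)/P(0) = (6.5×3.7×4.6)/(4.6×8.4×7.4) = 0.3869
P(4)/P(0) = (6.5×3.7×4.6×6.2)/(4.6×8.4×7.4×2.6) = 0.9226
P(5)/P(0) = (6.5×3.7×4.6×6.2×5.3)/(4.6×8.4×7.4×2.6×3.1) = 1.5774
P(6)/P(0) = (6.5×3.7×4.6×6.2×5.3×5.6)/(4.6×8.4×7.4×2.6×3.1×3.3) = 2.6768

Normalization: ∑ P(n) = 1
P(0) × (1.0000 + 1.4130 + 0.6224 + 0.3869 + 0.9226 + 1.5774 + 2.6768) = 1
P(0) × 8.5991 = 1
P(0) = 1/8.5991 = 0.1163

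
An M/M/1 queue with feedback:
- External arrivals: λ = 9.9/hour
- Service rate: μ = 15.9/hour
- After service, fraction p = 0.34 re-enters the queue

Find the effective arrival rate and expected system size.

Effective arrival rate: λ_eff = λ/(1-p) = 9.9/(1-0.34) = 9.9/0.66 = 15.0000
ρ = λ_eff/μ = 15.0000/15.9 = 0.9433962
L = ρ/(1-ρ) = 0.9433962/(1-0.9433962) = 16.6667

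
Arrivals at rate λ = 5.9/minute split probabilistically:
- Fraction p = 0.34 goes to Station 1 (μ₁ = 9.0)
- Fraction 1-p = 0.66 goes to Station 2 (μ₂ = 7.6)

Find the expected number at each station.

Effective rates: λ₁ = 5.9×0.34 = 2.006, λ₂ = 5.9×0.66 = 3.894
Station 1: ρ₁ = 2.006/9.0 = 0.2229, L₁ = ρ₁/(1-ρ₁) = 0.2229/(1-0.2229) = 0.2868
Station 2: ρ₂ = 3.894/7.6 = 0.51237, L₂ = ρ₂/(1-ρ₂) = 0.51237/(1-0.51237) = 1.0507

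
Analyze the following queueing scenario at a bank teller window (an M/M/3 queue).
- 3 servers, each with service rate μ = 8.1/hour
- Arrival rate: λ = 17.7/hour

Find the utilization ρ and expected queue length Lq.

Traffic intensity: ρ = λ/(cμ) = 17.7/(3×8.1) = 0.7284
Since ρ = 0.7284 < 1, system is stable.
Offered load a = λ/μ = cρ = 17.7/8.1 = 2.1852
P₀ = [ Σₙ₌₀^2 aⁿ/n! + a^3/(3!(1-ρ)) ]⁻¹
Σ = a^0/0! + a^1/1! + a^2/2! = 1.0000 + 2.1852 + 2.3875 = 5.5727
a^3/(3!(1-ρ)) = 10.4343/(6 × 0.271605) = 6.4029
P₀ = 1/(5.5727 + 6.4029) = 0.08350
Lq = P₀·a^3·ρ / (3!(1-ρ)²) = 0.083503 × 10.4343 × 0.72840 / (6 × 0.073769) = 1.4339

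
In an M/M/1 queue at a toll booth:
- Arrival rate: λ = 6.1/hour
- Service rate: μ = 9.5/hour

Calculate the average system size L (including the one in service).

ρ = λ/μ = 6.1/9.5 = 0.6421
For M/M/1: L = λ/(μ-λ)
L = 6.1/(9.5-6.1) = 6.1/3.40
L = 1.7941 vehicles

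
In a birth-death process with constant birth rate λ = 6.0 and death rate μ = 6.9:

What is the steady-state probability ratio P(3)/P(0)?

For constant rates: P(n)/P(0) = (λ/μ)^n
P(3)/P(0) = (6.0/6.9)^3 = 0.86957^3 = 0.6575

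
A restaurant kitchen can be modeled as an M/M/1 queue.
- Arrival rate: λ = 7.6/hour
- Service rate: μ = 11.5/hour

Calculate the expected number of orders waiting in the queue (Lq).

ρ = λ/μ = 7.6/11.5 = 0.6609
For M/M/1: Lq = λ²/(μ(μ-λ))
Lq = 57.76/(11.5 × 3.90)
Lq = 1.2878 orders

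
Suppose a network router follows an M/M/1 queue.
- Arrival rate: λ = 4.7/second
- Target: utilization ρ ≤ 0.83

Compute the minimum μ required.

ρ = λ/μ, so μ = λ/ρ
μ ≥ 4.7/0.83 = 5.6627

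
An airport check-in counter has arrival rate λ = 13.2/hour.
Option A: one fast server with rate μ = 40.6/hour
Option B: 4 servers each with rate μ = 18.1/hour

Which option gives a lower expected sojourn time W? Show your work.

Option A: single server μ = 40.6 (M/M/1)
  ρ_A = 13.2/40.6 = 0.3251
  W_A = 1/(μ-λ) = 1/(40.6-13.2) = 1/27.40 = 0.03650

Option B: 4 servers μ = 18.1 (M/M/4)
  ρ_B = λ/(cμ) = 13.2/(4×18.1) = 0.1823
  Offered load a = λ/μ = cρ = 13.2/18.1 = 0.7293
  P₀ = [ Σₙ₌₀^3 aⁿ/n! + a^4/(4!(1-ρ)) ]⁻¹
  Σ = a^0/0! + a^1/1! + a^2/2! + a^3/3! = 1.0000 + 0.72928 + 0.26593 + 0.064645 = 2.0599
  a^4/(4!(1-ρ)) = 0.28287/(24 × 0.81768) = 0.01441
  P₀ = 1/(2.0599 + 0.01441) = 0.4821
  Lq = P₀·a^4·ρ / (4!(1-ρ)²) = 0.4821 × 0.2829 × 0.1823 / (24 × 0.6686) = 0.001549
  Wq_B = Lq/λ = 0.0015494/13.2 = 0.0001174
  W_B = Wq_B + 1/μ = 0.0001174 + 0.05525 = 0.05537

Since W_A = 0.03650 < W_B = 0.05537, Option A (single fast server) has the shorter time in system.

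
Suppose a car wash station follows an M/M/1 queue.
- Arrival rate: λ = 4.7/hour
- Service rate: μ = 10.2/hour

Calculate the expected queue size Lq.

ρ = λ/μ = 4.7/10.2 = 0.4608
For M/M/1: Lq = λ²/(μ(μ-λ))
Lq = 22.09/(10.2 × 5.50)
Lq = 0.3938 cars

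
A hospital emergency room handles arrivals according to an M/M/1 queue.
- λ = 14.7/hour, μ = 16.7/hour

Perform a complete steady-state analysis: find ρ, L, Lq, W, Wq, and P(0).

Step 1: ρ = λ/μ = 14.7/16.7 = 0.8802
Step 2: L = λ/(μ-λ) = 14.7/2.00 = 7.3500
Step 3: Lq = λ²/(μ(μ-λ)) = 216.09/(16.7×2.00) = 6.4698
Step 4: W = 1/(μ-λ) = 1/2.00 = 0.5000
Step 5: Wq = λ/(μ(μ-λ)) = 14.7/(16.7×2.00) = 0.4401
Step 6: P(0) = 1-ρ = 0.1198
Verify: L = λW = 14.7×0.5000 = 7.3500 ✔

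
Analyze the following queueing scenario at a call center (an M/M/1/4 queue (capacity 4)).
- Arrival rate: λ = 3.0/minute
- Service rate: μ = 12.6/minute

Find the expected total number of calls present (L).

ρ = λ/μ = 3.0/12.6 = 0.238095
P₀ = (1-ρ)/(1-ρ^(K+1)) = (1-0.238095)/(1-0.238095^5) = 0.7619/0.9992 = 0.7625
P_K = P₀×ρ^K = 0.76249 × 0.238095^4 = 0.76249 × 0.0032137 = 0.002450
L = ρ[1 - (K+1)ρ^K + Kρ^(K+1)] / [(1-ρ)(1-ρ^(K+1))]
L = 0.238095 × (1 - 5×0.003214 + 4×0.0007652) / ((1 - 0.238095) × (1 - 0.0007652)) = 0.3087 calls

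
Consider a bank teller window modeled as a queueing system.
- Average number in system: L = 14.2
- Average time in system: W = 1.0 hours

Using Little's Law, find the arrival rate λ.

Little's Law: L = λW, so λ = L/W
λ = 14.2/1.0 = 14.2000 transactions/hour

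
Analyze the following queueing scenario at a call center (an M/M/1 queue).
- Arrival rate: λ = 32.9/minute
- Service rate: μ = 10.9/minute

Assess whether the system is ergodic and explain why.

Stability requires ρ = λ/(cμ) < 1
ρ = 32.9/(1 × 10.9) = 32.9/10.90 = 3.0183
Since 3.0183 ≥ 1, the system is UNSTABLE.
Queue grows without bound. Need μ > λ = 32.9.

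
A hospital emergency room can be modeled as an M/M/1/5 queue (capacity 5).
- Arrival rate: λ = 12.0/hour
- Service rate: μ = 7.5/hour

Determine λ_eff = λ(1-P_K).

ρ = λ/μ = 12.0/7.5 = 1.6000
P₀ = (1-ρ)/(1-ρ^(K+1)) = (1-1.6000)/(1-1.6000^6) = -0.6000/-15.7772 = 0.03803
P_K = P₀×ρ^K = 0.03803 × 1.6000^5 = 0.03803 × 10.4858 = 0.3988
λ_eff = λ(1-P_K) = 12.0 × (1 - 0.39877) = 12.0 × 0.60123 = 7.2148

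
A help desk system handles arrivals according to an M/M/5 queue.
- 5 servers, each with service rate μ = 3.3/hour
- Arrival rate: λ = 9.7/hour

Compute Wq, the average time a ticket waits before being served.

Traffic intensity: ρ = λ/(cμ) = 9.7/(5×3.3) = 0.5879
Since ρ = 0.5879 < 1, system is stable.
Offered load a = λ/μ = cρ = 9.7/3.3 = 2.9394
P₀ = [ Σₙ₌₀^4 aⁿ/n! + a^5/(5!(1-ρ)) ]⁻¹
Σ = a^0/0! + a^1/1! + a^2/2! + a^3/3! + a^4/4! = 1.00000 + 2.93939 + 4.32002 + 4.23275 + 3.11043 = 15.6026
a^5/(5!(1-ρ)) = 219.4264/(120 × 0.41212) = 4.4369
P₀ = 1/(15.6026 + 4.4369) = 0.04990
Lq = P₀·a^5·ρ / (5!(1-ρ)²) = 0.049901 × 219.4264 × 0.58788 / (120 × 0.16984) = 0.3158
Wq = Lq/λ = 0.3158/9.7 = 0.03256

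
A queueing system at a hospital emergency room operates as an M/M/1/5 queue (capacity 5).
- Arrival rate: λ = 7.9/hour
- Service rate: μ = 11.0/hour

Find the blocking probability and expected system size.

ρ = λ/μ = 7.9/11.0 = 0.7182
P₀ = (1-ρ)/(1-ρ^(K+1)) = (1-0.7182)/(1-0.7182^6) = 0.2818/0.8628 = 0.3266
P_K = P₀×ρ^K = 0.3266 × 0.7182^5 = 0.3266 × 0.1911 = 0.06241
Blocking probability P_5 = 0.06241 (6.24%)
L = ρ[1 - (K+1)ρ^K + Kρ^(K+1)] / [(1-ρ)(1-ρ^(K+1))]
L = 0.7182 × (1 - 6×0.19109 + 5×0.13724) / ((1 - 0.7182) × (1 - 0.13724)) = 1.5942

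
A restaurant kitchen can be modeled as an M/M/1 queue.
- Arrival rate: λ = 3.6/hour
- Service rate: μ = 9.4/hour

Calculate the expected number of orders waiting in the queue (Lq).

ρ = λ/μ = 3.6/9.4 = 0.3830
For M/M/1: Lq = λ²/(μ(μ-λ))
Lq = 12.96/(9.4 × 5.80)
Lq = 0.2377 orders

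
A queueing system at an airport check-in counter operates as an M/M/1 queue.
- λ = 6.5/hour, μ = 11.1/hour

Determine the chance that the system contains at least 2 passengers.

ρ = λ/μ = 6.5/11.1 = 0.5856
P(N ≥ n) = ρⁿ
P(N ≥ 2) = 0.5856^2
P(N ≥ 2) = 0.3429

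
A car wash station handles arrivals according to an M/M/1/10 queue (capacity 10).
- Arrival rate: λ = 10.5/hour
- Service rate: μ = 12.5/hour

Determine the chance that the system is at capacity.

ρ = λ/μ = 10.5/12.5 = 0.8400
P₀ = (1-ρ)/(1-ρ^(K+1)) = (1-0.8400)/(1-0.8400^11) = 0.1600/0.8531 = 0.1876
P_K = P₀×ρ^K = 0.18756 × 0.8400^10 = 0.18756 × 0.17490 = 0.03280
Blocking probability = 3.28%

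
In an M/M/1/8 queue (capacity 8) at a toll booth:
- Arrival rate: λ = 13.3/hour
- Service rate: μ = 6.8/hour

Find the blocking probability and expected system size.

ρ = λ/μ = 13.3/6.8 = 1.9559
P₀ = (1-ρ)/(1-ρ^(K+1)) = (1-1.9559)/(1-1.9559^9) = -0.9559/-417.9091 = 0.002287
P_K = P₀×ρ^K = 0.0022873 × 1.9559^8 = 0.0022873 × 214.1772 = 0.4899
Blocking probability P_8 = 0.4899 (48.99%)
L = ρ[1 - (K+1)ρ^K + Kρ^(K+1)] / [(1-ρ)(1-ρ^(K+1))]
L = 1.9559 × (1 - 9×214.1772 + 8×418.9091) / ((1 - 1.9559) × (1 - 418.9091)) = 6.9754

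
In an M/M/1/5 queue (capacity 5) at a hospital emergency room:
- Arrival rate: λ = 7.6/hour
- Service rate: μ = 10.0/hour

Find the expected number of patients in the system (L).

ρ = λ/μ = 7.6/10.0 = 0.7600
P₀ = (1-ρ)/(1-ρ^(K+1)) = (1-0.7600)/(1-0.7600^6) = 0.2400/0.8073 = 0.2973
P_K = P₀×ρ^K = 0.29729 × 0.7600^5 = 0.29729 × 0.25355 = 0.07538
L = ρ[1 - (K+1)ρ^K + Kρ^(K+1)] / [(1-ρ)(1-ρ^(K+1))]
L = 0.7600 × (1 - 6×0.25355 + 5×0.19270) / ((1 - 0.7600) × (1 - 0.19270)) = 1.7345 patients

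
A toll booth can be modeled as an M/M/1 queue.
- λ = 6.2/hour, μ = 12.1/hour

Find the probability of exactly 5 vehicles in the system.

ρ = λ/μ = 6.2/12.1 = 0.5124
P(n) = (1-ρ)ρⁿ
P(5) = (1-0.5124) × 0.5124^5
P(5) = 0.4876 × 0.03532
P(5) = 0.01722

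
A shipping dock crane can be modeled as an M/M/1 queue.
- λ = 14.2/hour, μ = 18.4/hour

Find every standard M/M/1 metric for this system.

Step 1: ρ = λ/μ = 14.2/18.4 = 0.7717
Step 2: L = λ/(μ-λ) = 14.2/4.20 = 3.3810
Step 3: Lq = λ²/(μ(μ-λ)) = 201.64/(18.4×4.20) = 2.6092
Step 4: W = 1/(μ-λ) = 1/4.20 = 0.2381
Step 5: Wq = λ/(μ(μ-λ)) = 14.2/(18.4×4.20) = 0.1837
Step 6: P(0) = 1-ρ = 0.2283
Verify: L = λW = 14.2×0.2381 = 3.3810 ✔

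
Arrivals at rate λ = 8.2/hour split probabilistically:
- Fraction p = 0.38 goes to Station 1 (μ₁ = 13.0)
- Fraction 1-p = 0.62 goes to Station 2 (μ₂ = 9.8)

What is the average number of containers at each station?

Effective rates: λ₁ = 8.2×0.38 = 3.116, λ₂ = 8.2×0.62 = 5.084
Station 1: ρ₁ = 3.116/13.0 = 0.2397, L₁ = ρ₁/(1-ρ₁) = 0.2397/(1-0.2397) = 0.3153
Station 2: ρ₂ = 5.084/9.8 = 0.518776, L₂ = ρ₂/(1-ρ₂) = 0.518776/(1-0.518776) = 1.0780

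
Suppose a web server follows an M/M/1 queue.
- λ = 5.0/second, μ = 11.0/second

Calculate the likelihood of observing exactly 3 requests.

ρ = λ/μ = 5.0/11.0 = 0.45455
P(n) = (1-ρ)ρⁿ
P(3) = (1-0.45455) × 0.45455^3
P(3) = 0.54545 × 0.093917
P(3) = 0.05123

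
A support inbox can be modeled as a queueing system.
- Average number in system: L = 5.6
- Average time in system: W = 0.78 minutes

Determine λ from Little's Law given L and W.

Little's Law: L = λW, so λ = L/W
λ = 5.6/0.78 = 7.1795 emails/minute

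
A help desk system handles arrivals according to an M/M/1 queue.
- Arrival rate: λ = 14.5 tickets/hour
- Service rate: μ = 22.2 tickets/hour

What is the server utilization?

Server utilization: ρ = λ/μ
ρ = 14.5/22.2 = 0.6532
The server is busy 65.32% of the time.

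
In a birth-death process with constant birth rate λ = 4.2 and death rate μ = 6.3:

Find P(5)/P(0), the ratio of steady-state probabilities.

For constant rates: P(n)/P(0) = (λ/μ)^n
P(5)/P(0) = (4.2/6.3)^5 = 0.6667^5 = 0.1317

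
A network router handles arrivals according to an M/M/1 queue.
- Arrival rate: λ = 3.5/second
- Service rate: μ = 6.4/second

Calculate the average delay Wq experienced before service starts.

First, compute utilization: ρ = λ/μ = 3.5/6.4 = 0.5469
For M/M/1: Wq = λ/(μ(μ-λ))
Wq = 3.5/(6.4 × (6.4-3.5))
Wq = 3.5/(6.4 × 2.90)
Wq = 0.1886 seconds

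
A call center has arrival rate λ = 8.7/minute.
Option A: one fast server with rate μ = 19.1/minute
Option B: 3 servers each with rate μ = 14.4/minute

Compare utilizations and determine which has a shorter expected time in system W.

Option A: single server μ = 19.1 (M/M/1)
  ρ_A = 8.7/19.1 = 0.4555
  W_A = 1/(μ-λ) = 1/(19.1-8.7) = 1/10.40 = 0.09615

Option B: 3 servers μ = 14.4 (M/M/3)
  ρ_B = λ/(cμ) = 8.7/(3×14.4) = 0.2014
  Offered load a = λ/μ = cρ = 8.7/14.4 = 0.6042
  P₀ = [ Σₙ₌₀^2 aⁿ/n! + a^3/(3!(1-ρ)) ]⁻¹
  Σ = a^0/0! + a^1/1! + a^2/2! = 1.0000 + 0.6042 + 0.1825 = 1.7867
  a^3/(3!(1-ρ)) = 0.2205/(6 × 0.7986) = 0.04602
  P₀ = 1/(1.7867 + 0.04602) = 0.5456
  Lq = P₀·a^3·ρ / (3!(1-ρ)²) = 0.54564 × 0.22053 × 0.20139 / (6 × 0.63778) = 0.006333
  Wq_B = Lq/λ = 0.006333/8.7 = 0.0007279
  W_B = Wq_B + 1/μ = 0.0007279 + 0.06944 = 0.07017

Since W_B = 0.07017 < W_A = 0.09615, Option B (multiple servers) has the shorter time in system.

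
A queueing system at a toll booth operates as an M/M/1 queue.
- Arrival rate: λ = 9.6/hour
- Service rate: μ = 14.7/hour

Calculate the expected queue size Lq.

ρ = λ/μ = 9.6/14.7 = 0.6531
For M/M/1: Lq = λ²/(μ(μ-λ))
Lq = 92.16/(14.7 × 5.10)
Lq = 1.2293 vehicles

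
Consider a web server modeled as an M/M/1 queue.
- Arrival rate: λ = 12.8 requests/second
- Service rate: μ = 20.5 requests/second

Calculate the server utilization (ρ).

Server utilization: ρ = λ/μ
ρ = 12.8/20.5 = 0.6244
The server is busy 62.44% of the time.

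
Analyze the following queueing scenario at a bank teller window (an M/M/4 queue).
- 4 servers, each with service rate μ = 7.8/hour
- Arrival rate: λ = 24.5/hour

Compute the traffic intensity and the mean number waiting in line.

Traffic intensity: ρ = λ/(cμ) = 24.5/(4×7.8) = 0.7853
Since ρ = 0.7853 < 1, system is stable.
Offered load a = λ/μ = cρ = 24.5/7.8 = 3.1410
P₀ = [ Σₙ₌₀^3 aⁿ/n! + a^4/(4!(1-ρ)) ]⁻¹
Σ = a^0/0! + a^1/1! + a^2/2! + a^3/3! = 1.00000 + 3.14103 + 4.93302 + 5.16492 = 14.2390
a^4/(4!(1-ρ)) = 97.3388/(24 × 0.214744) = 18.8866
P₀ = 1/(14.2390 + 18.8866) = 0.03019
Lq = P₀·a^4·ρ / (4!(1-ρ)²) = 0.030188 × 97.3388 × 0.78526 / (24 × 0.046115) = 2.0849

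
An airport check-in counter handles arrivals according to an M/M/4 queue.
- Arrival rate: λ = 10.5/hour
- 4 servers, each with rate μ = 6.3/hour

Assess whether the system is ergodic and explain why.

Stability requires ρ = λ/(cμ) < 1
ρ = 10.5/(4 × 6.3) = 10.5/25.20 = 0.4167
Since 0.4167 < 1, the system is STABLE.
The servers are busy 41.67% of the time.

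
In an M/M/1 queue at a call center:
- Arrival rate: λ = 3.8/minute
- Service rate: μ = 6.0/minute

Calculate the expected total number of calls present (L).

ρ = λ/μ = 3.8/6.0 = 0.6333
For M/M/1: L = λ/(μ-λ)
L = 3.8/(6.0-3.8) = 3.8/2.20
L = 1.7273 calls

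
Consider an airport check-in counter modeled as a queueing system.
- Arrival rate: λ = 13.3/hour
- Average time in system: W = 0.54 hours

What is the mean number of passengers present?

Little's Law: L = λW
L = 13.3 × 0.54 = 7.1820 passengers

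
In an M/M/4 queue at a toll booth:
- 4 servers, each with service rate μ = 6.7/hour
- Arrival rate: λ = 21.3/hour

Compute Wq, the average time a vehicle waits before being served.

Traffic intensity: ρ = λ/(cμ) = 21.3/(4×6.7) = 0.7948
Since ρ = 0.7948 < 1, system is stable.
Offered load a = λ/μ = cρ = 21.3/6.7 = 3.1791
P₀ = [ Σₙ₌₀^3 aⁿ/n! + a^4/(4!(1-ρ)) ]⁻¹
Σ = a^0/0! + a^1/1! + a^2/2! + a^3/3! = 1.0000 + 3.1791 + 5.0534 + 5.3550 = 14.5875
a^4/(4!(1-ρ)) = 102.1455/(24 × 0.205224) = 20.7386
P₀ = 1/(14.5875 + 20.7386) = 0.02831
Lq = P₀·a^4·ρ / (4!(1-ρ)²) = 0.0283077 × 102.1455 × 0.794776 / (24 × 0.0421168) = 2.2735
Wq = Lq/λ = 2.2735/21.3 = 0.1067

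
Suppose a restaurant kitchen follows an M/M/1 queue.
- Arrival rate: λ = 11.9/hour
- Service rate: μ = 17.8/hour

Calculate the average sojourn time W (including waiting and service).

First, compute utilization: ρ = λ/μ = 11.9/17.8 = 0.6685
For M/M/1: W = 1/(μ-λ)
W = 1/(17.8-11.9) = 1/5.90
W = 0.1695 hours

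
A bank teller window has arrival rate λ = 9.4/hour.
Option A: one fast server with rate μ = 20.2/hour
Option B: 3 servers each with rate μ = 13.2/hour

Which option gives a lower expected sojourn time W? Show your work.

Option A: single server μ = 20.2 (M/M/1)
  ρ_A = 9.4/20.2 = 0.4653
  W_A = 1/(μ-λ) = 1/(20.2-9.4) = 1/10.80 = 0.09259

Option B: 3 servers μ = 13.2 (M/M/3)
  ρ_B = λ/(cμ) = 9.4/(3×13.2) = 0.2374
  Offered load a = λ/μ = cρ = 9.4/13.2 = 0.7121
  P₀ = [ Σₙ₌₀^2 aⁿ/n! + a^3/(3!(1-ρ)) ]⁻¹
  Σ = a^0/0! + a^1/1! + a^2/2! = 1.0000 + 0.7121 + 0.2536 = 1.9657
  a^3/(3!(1-ρ)) = 0.3611/(6 × 0.7626) = 0.07892
  P₀ = 1/(1.9657 + 0.07892) = 0.4891
  Lq = P₀·a^3·ρ / (3!(1-ρ)²) = 0.48909 × 0.36113 × 0.23737 / (6 × 0.58160) = 0.01201
  Wq_B = Lq/λ = 0.01201/9.4 = 0.001278
  W_B = Wq_B + 1/μ = 0.001278 + 0.07576 = 0.07704

Since W_B = 0.07704 < W_A = 0.09259, Option B (multiple servers) has the shorter time in system.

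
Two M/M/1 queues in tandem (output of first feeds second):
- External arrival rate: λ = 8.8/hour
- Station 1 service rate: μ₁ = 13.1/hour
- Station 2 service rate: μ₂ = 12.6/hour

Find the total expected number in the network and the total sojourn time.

By Jackson's theorem, each station behaves as independent M/M/1.
Station 1: ρ₁ = 8.8/13.1 = 0.6718, L₁ = ρ₁/(1-ρ₁) = λ/(μ₁-λ) = 8.8/4.30 = 2.0465
Station 2: ρ₂ = 8.8/12.6 = 0.6984, L₂ = ρ₂/(1-ρ₂) = λ/(μ₂-λ) = 8.8/3.80 = 2.3158
Total: L = L₁ + L₂ = 2.0465 + 2.3158 = 4.3623
W = L/λ = 4.3623/8.8 = 0.4957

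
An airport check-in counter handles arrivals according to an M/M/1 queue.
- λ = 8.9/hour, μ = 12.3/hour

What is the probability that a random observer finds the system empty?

ρ = λ/μ = 8.9/12.3 = 0.7236
P(0) = 1 - ρ = 1 - 0.7236 = 0.2764
The server is idle 27.64% of the time.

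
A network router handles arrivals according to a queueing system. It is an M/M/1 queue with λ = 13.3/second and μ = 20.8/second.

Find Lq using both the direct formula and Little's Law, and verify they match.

Method 1 (direct): Lq = λ²/(μ(μ-λ)) = 176.89/(20.8 × 7.50) = 1.1339

Method 2 (Little's Law):
W = 1/(μ-λ) = 1/7.50 = 0.133333
Wq = W - 1/μ = 0.133333 - 0.0480769 = 0.085256
Lq = λWq = 13.3 × 0.085256 = 1.1339 ✔ (matches Method 1)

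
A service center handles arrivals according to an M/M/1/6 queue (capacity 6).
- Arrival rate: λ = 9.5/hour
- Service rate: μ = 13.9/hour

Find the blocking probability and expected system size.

ρ = λ/μ = 9.5/13.9 = 0.68345
P₀ = (1-ρ)/(1-ρ^(K+1)) = (1-0.68345)/(1-0.68345^7) = 0.3165/0.9303 = 0.3402
P_K = P₀×ρ^K = 0.34025 × 0.68345^6 = 0.34025 × 0.10192 = 0.03468
Blocking probability P_6 = 0.03468 (3.47%)
L = ρ[1 - (K+1)ρ^K + Kρ^(K+1)] / [(1-ρ)(1-ρ^(K+1))]
L = 0.68345 × (1 - 7×0.101916 + 6×0.0696542) / ((1 - 0.68345) × (1 - 0.0696542)) = 1.6350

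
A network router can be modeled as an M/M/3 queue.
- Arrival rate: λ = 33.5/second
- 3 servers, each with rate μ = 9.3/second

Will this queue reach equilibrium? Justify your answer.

Stability requires ρ = λ/(cμ) < 1
ρ = 33.5/(3 × 9.3) = 33.5/27.90 = 1.2007
Since 1.2007 ≥ 1, the system is UNSTABLE.
Need c > λ/μ = 33.5/9.3 = 3.60.
Minimum servers needed: c = 4.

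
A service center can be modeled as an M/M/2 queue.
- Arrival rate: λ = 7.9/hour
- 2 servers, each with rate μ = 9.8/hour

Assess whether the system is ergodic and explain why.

Stability requires ρ = λ/(cμ) < 1
ρ = 7.9/(2 × 9.8) = 7.9/19.60 = 0.4031
Since 0.4031 < 1, the system is STABLE.
The servers are busy 40.31% of the time.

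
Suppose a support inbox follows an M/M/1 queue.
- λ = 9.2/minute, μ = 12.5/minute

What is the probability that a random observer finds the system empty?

ρ = λ/μ = 9.2/12.5 = 0.7360
P(0) = 1 - ρ = 1 - 0.7360 = 0.2640
The server is idle 26.40% of the time.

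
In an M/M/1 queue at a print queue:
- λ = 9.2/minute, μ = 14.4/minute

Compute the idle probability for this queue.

ρ = λ/μ = 9.2/14.4 = 0.6389
P(0) = 1 - ρ = 1 - 0.6389 = 0.3611
The server is idle 36.11% of the time.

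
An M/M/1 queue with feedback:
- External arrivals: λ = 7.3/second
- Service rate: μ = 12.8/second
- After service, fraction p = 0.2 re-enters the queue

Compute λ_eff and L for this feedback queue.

Effective arrival rate: λ_eff = λ/(1-p) = 7.3/(1-0.2) = 7.3/0.80 = 9.1250
ρ = λ_eff/μ = 9.1250/12.8 = 0.71289
L = ρ/(1-ρ) = 0.71289/(1-0.71289) = 2.4830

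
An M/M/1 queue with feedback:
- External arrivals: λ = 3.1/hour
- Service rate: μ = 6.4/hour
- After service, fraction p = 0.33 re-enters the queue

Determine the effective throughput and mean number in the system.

Effective arrival rate: λ_eff = λ/(1-p) = 3.1/(1-0.33) = 3.1/0.67 = 4.62687
ρ = λ_eff/μ = 4.62687/6.4 = 0.722948
L = ρ/(1-ρ) = 0.722948/(1-0.722948) = 2.6094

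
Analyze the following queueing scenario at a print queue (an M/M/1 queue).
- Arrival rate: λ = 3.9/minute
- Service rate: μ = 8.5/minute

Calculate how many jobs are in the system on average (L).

ρ = λ/μ = 3.9/8.5 = 0.4588
For M/M/1: L = λ/(μ-λ)
L = 3.9/(8.5-3.9) = 3.9/4.60
L = 0.8478 jobs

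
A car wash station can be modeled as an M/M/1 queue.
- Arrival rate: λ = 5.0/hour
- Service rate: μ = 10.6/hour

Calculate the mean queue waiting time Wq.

First, compute utilization: ρ = λ/μ = 5.0/10.6 = 0.4717
For M/M/1: Wq = λ/(μ(μ-λ))
Wq = 5.0/(10.6 × (10.6-5.0))
Wq = 5.0/(10.6 × 5.60)
Wq = 0.08423 hours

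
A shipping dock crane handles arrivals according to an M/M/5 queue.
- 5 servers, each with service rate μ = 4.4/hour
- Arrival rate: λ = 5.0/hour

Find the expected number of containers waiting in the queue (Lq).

Traffic intensity: ρ = λ/(cμ) = 5.0/(5×4.4) = 0.2273
Since ρ = 0.2273 < 1, system is stable.
Offered load a = λ/μ = cρ = 5.0/4.4 = 1.1364
P₀ = [ Σₙ₌₀^4 aⁿ/n! + a^5/(5!(1-ρ)) ]⁻¹
Σ = a^0/0! + a^1/1! + a^2/2! + a^3/3! + a^4/4! = 1.0000 + 1.1364 + 0.64566 + 0.24457 + 0.069480 = 3.0961
a^5/(5!(1-ρ)) = 1.8949/(120 × 0.7727) = 0.02044
P₀ = 1/(3.0961 + 0.02044) = 0.3209
Lq = P₀·a^5·ρ / (5!(1-ρ)²) = 0.3209 × 1.8949 × 0.2273 / (120 × 0.5971) = 0.001929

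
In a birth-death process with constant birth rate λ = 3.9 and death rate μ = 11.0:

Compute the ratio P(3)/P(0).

For constant rates: P(n)/P(0) = (λ/μ)^n
P(3)/P(0) = (3.9/11.0)^3 = 0.35455^3 = 0.04457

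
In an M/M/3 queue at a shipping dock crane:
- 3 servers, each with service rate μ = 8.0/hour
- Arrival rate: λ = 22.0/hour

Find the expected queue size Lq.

Traffic intensity: ρ = λ/(cμ) = 22.0/(3×8.0) = 0.9167
Since ρ = 0.9167 < 1, system is stable.
Offered load a = λ/μ = cρ = 22.0/8.0 = 2.7500
P₀ = [ Σₙ₌₀^2 aⁿ/n! + a^3/(3!(1-ρ)) ]⁻¹
Σ = a^0/0! + a^1/1! + a^2/2! = 1.0000 + 2.7500 + 3.7812 = 7.5312
a^3/(3!(1-ρ)) = 20.7969/(6 × 0.08333) = 41.5937
P₀ = 1/(7.5312 + 41.5937) = 0.02036
Lq = P₀·a^3·ρ / (3!(1-ρ)²) = 0.020356 × 20.7969 × 0.91667 / (6 × 0.0069444) = 9.3136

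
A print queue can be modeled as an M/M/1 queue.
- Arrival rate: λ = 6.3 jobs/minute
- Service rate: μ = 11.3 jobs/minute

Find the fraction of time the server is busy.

Server utilization: ρ = λ/μ
ρ = 6.3/11.3 = 0.5575
The server is busy 55.75% of the time.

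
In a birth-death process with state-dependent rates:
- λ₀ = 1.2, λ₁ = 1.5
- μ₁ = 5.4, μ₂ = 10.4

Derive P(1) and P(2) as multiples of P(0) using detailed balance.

Balance equations:
State 0: λ₀P₀ = μ₁P₁ → P₁ = (λ₀/μ₁)P₀ = (1.2/5.4)P₀ = 0.2222P₀
State 1: P₂ = (λ₀λ₁)/(μ₁μ₂)P₀ = (1.2×1.5)/(5.4×10.4)P₀ = 0.03205P₀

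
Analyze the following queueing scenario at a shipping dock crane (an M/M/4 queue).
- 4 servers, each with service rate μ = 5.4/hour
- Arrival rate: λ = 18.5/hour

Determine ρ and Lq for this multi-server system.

Traffic intensity: ρ = λ/(cμ) = 18.5/(4×5.4) = 0.8565
Since ρ = 0.8565 < 1, system is stable.
Offered load a = λ/μ = cρ = 18.5/5.4 = 3.4259
P₀ = [ Σₙ₌₀^3 aⁿ/n! + a^4/(4!(1-ρ)) ]⁻¹
Σ = a^0/0! + a^1/1! + a^2/2! + a^3/3! = 1.0000 + 3.4259 + 5.8685 + 6.7017 = 16.9961
a^4/(4!(1-ρ)) = 137.7564/(24 × 0.1435185) = 39.9938
P₀ = 1/(16.9961 + 39.9938) = 0.01755
Lq = P₀·a^4·ρ / (4!(1-ρ)²) = 0.0175470 × 137.7564 × 0.856481 / (24 × 0.0205976) = 4.1880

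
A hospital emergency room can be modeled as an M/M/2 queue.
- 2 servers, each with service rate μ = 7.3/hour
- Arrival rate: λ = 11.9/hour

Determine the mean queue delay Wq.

Traffic intensity: ρ = λ/(cμ) = 11.9/(2×7.3) = 0.8151
Since ρ = 0.8151 < 1, system is stable.
Offered load a = λ/μ = cρ = 11.9/7.3 = 1.6301
P₀ = [ Σₙ₌₀^1 aⁿ/n! + a^2/(2!(1-ρ)) ]⁻¹
Σ = a^0/0! + a^1/1! = 1.0000 + 1.6301 = 2.6301
a^2/(2!(1-ρ)) = 2.65735/(2 × 0.184932) = 7.1847
P₀ = 1/(2.6301 + 7.1847) = 0.1019
Lq = P₀·a^2·ρ / (2!(1-ρ)²) = 0.10189 × 2.6573 × 0.81507 / (2 × 0.034200) = 3.2263
Wq = Lq/λ = 3.2263/11.9 = 0.2711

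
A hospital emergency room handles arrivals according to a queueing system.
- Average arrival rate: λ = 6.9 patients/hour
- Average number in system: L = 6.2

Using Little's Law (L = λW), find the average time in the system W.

Little's Law: L = λW, so W = L/λ
W = 6.2/6.9 = 0.8986 hours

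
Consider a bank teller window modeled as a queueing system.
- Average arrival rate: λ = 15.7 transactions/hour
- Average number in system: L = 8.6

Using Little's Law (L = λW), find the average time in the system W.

Little's Law: L = λW, so W = L/λ
W = 8.6/15.7 = 0.5478 hours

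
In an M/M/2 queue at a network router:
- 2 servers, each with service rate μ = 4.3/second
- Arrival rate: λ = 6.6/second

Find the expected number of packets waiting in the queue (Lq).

Traffic intensity: ρ = λ/(cμ) = 6.6/(2×4.3) = 0.7674
Since ρ = 0.7674 < 1, system is stable.
Offered load a = λ/μ = cρ = 6.6/4.3 = 1.5349
P₀ = [ Σₙ₌₀^1 aⁿ/n! + a^2/(2!(1-ρ)) ]⁻¹
Σ = a^0/0! + a^1/1! = 1.0000 + 1.5349 = 2.5349
a^2/(2!(1-ρ)) = 2.3559/(2 × 0.23256) = 5.0651
P₀ = 1/(2.5349 + 5.0651) = 0.1316
Lq = P₀·a^2·ρ / (2!(1-ρ)²) = 0.131579 × 2.35587 × 0.767442 / (2 × 0.0540833) = 2.1993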